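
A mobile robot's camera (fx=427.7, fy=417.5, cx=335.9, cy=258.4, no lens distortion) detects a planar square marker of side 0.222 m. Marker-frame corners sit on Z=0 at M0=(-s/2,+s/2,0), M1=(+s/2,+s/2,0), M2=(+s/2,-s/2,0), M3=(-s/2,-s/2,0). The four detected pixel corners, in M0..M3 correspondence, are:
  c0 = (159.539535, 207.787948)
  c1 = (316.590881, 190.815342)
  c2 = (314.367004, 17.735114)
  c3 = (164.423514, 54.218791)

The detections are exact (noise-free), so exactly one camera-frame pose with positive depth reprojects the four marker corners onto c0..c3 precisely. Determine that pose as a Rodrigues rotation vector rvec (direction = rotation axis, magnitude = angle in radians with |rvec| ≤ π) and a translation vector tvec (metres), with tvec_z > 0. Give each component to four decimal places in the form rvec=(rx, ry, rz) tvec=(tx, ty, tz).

Intrinsics K: fx=427.7, fy=417.5, cx=335.9, cy=258.4
Marker side s = 0.222 m; corners in marker frame (Z=0):
  M0 = (-0.1110, +0.1110, 0)
  M1 = (+0.1110, +0.1110, 0)
  M2 = (+0.1110, -0.1110, 0)
  M3 = (-0.1110, -0.1110, 0)
Detected image corners:
  c0 = (159.539535, 207.787948) px
  c1 = (316.590881, 190.815342) px
  c2 = (314.367004, 17.735114) px
  c3 = (164.423514, 54.218791) px
Planar DLT: solve 8×8 A·h = b for H (H[2,2]=1):
  H  [+554.24258 -57.99069 +233.86400]
  H  [-188.85356 +707.77951 +116.55365]
  H  [-0.57306 -0.21355 +1.00000]
B = K⁻¹H; ‖b₁‖=1.840168, ‖b₂‖=1.840168; λ = 2/(‖b₁‖+‖b₂‖) = 0.543429, sign → tz>0 ⇒ λ=+0.543429
r₁ = λ·B[:,0] = (+0.94879,-0.05307,-0.31142); r₂ = λ·B[:,1] = (+0.01746,+0.99309,-0.11605)
r₃ = r₁×r₂ = (+0.31543,+0.10467,+0.94316); SVD([r₁ r₂ r₃]) → R = UVᵀ:
  R  [+0.94879 +0.01746 +0.31543]
  R  [-0.05307 +0.99309 +0.10467]
  R  [-0.31142 -0.11605 +0.94316]
t = (-0.12965, -0.18463, +0.54343) m
tr R = 2.885039; θ = arccos((tr R − 1)/2) = 0.340705 rad = 19.521°
axis k = ((R−Rᵀ)₃₂, (R−Rᵀ)₁₃, (R−Rᵀ)₂₁) / (2 sinθ) = (-0.330269, +0.937968, -0.105538)
rvec = θ·k = (-0.112524, +0.319570, -0.035957)

rvec=(-0.1125, 0.3196, -0.0360) tvec=(-0.1296, -0.1846, 0.5434)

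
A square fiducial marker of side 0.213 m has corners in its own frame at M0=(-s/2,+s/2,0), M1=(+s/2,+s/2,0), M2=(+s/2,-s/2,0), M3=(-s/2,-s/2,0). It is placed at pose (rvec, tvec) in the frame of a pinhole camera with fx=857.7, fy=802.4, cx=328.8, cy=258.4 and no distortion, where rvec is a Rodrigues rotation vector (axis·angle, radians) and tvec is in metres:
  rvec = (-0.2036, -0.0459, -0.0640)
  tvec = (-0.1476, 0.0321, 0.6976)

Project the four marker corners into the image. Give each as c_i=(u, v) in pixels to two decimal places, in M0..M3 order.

Intrinsics K: fx=857.7, fy=802.4, cx=328.8, cy=258.4
Marker side s = 0.213 m; corners in marker frame (Z=0):
  M0 = (-0.1065, +0.1065, 0)
  M1 = (+0.1065, +0.1065, 0)
  M2 = (+0.1065, -0.1065, 0)
  M3 = (-0.1065, -0.1065, 0)
rvec = (-0.2036, -0.0459, -0.0640), |rvec| = θ = 0.21830 rad = 12.508°
Rodrigues: sinθ=0.21657, 1−cosθ=0.02373; R = I + sinθ·[k]× + (1−cosθ)·[k]×²:
    [+0.99691 +0.06815 -0.03905]
    [-0.05884 +0.97732 +0.20345]
    [+0.05203 -0.20052 +0.97831]
t = (-0.1476, 0.0321, 0.6976) m
M0: Pc = R·M0+t = (-0.24651, +0.14245, +0.67070); u = 857.7·(-0.24651)/0.67070 + 328.8 = 13.5571, v = 802.4·(+0.14245)/0.67070 + 258.4 = 428.8214
M1: Pc = R·M1+t = (-0.03417, +0.12992, +0.68178); u = 857.7·(-0.03417)/0.68178 + 328.8 = 285.8117, v = 802.4·(+0.12992)/0.68178 + 258.4 = 411.3017
M2: Pc = R·M2+t = (-0.04869, -0.07825, +0.72450); u = 857.7·(-0.04869)/0.72450 + 328.8 = 271.1620, v = 802.4·(-0.07825)/0.72450 + 258.4 = 171.7354
M3: Pc = R·M3+t = (-0.26103, -0.06572, +0.71342); u = 857.7·(-0.26103)/0.71342 + 328.8 = 14.9795, v = 802.4·(-0.06572)/0.71342 + 258.4 = 184.4852

c0=(13.56, 428.82) c1=(285.81, 411.30) c2=(271.16, 171.74) c3=(14.98, 184.49)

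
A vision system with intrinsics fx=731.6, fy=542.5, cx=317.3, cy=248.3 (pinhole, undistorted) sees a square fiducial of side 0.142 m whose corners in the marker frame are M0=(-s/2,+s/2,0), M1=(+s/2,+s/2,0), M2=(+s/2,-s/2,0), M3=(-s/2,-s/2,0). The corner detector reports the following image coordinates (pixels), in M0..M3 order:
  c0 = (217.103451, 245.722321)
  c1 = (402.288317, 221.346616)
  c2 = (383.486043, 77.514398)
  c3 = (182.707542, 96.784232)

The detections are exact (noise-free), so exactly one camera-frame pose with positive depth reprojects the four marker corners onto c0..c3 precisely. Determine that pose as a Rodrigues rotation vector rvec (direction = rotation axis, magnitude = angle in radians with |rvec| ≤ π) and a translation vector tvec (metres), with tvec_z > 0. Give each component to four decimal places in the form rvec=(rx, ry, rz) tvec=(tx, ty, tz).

rvec=(0.2664, -0.1948, -0.1548) tvec=(-0.0131, -0.0828, 0.5253)

Intrinsics K: fx=731.6, fy=542.5, cx=317.3, cy=248.3
Marker side s = 0.142 m; corners in marker frame (Z=0):
  M0 = (-0.0710, +0.0710, 0)
  M1 = (+0.0710, +0.0710, 0)
  M2 = (+0.0710, -0.0710, 0)
  M3 = (-0.0710, -0.0710, 0)
Detected image corners:
  c0 = (217.103451, 245.722321) px
  c1 = (402.288317, 221.346616) px
  c2 = (383.486043, 77.514398) px
  c3 = (182.707542, 96.784232) px
Planar DLT: solve 8×8 A·h = b for H (H[2,2]=1):
  H  [+1452.95750 +341.48806 +299.10989]
  H  [-102.43065 +1114.55273 +162.81621]
  H  [+0.32381 +0.52441 +1.00000]
B = K⁻¹H; ‖b₁‖=1.903820, ‖b₂‖=1.903820; λ = 2/(‖b₁‖+‖b₂‖) = 0.525260, sign → tz>0 ⇒ λ=+0.525260
r₁ = λ·B[:,0] = (+0.96940,-0.17702,+0.17008); r₂ = λ·B[:,1] = (+0.12571,+0.95306,+0.27545)
r₃ = r₁×r₂ = (-0.21086,-0.24564,+0.94615); SVD([r₁ r₂ r₃]) → R = UVᵀ:
  R  [+0.96940 +0.12571 -0.21086]
  R  [-0.17702 +0.95306 -0.24564]
  R  [+0.17008 +0.27545 +0.94615]
t = (-0.01306, -0.08277, +0.52526) m
tr R = 2.868609; θ = arccos((tr R − 1)/2) = 0.364494 rad = 20.884°
axis k = ((R−Rᵀ)₃₂, (R−Rᵀ)₁₃, (R−Rᵀ)₂₁) / (2 sinθ) = (+0.730891, -0.534320, -0.424617)
rvec = θ·k = (+0.266406, -0.194757, -0.154770)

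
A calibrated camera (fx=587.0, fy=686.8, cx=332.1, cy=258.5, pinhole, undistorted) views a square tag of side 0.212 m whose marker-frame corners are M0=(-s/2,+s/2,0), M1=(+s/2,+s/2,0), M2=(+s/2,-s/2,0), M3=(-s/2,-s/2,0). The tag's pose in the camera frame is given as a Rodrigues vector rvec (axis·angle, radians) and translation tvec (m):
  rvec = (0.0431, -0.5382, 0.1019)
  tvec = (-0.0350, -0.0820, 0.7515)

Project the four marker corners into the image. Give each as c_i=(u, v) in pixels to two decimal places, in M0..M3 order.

c0=(217.01, 272.56) c1=(364.11, 286.09) c2=(380.96, 106.27) c3=(235.87, 64.53)

Intrinsics K: fx=587.0, fy=686.8, cx=332.1, cy=258.5
Marker side s = 0.212 m; corners in marker frame (Z=0):
  M0 = (-0.1060, +0.1060, 0)
  M1 = (+0.1060, +0.1060, 0)
  M2 = (+0.1060, -0.1060, 0)
  M3 = (-0.1060, -0.1060, 0)
rvec = (0.0431, -0.5382, 0.1019), |rvec| = θ = 0.54945 rad = 31.481°
Rodrigues: sinθ=0.52222, 1−cosθ=0.14719; R = I + sinθ·[k]× + (1−cosθ)·[k]×²:
    [+0.85372 -0.10816 -0.50938]
    [+0.08554 +0.99403 -0.06770]
    [+0.51367 +0.01423 +0.85787]
t = (-0.0350, -0.0820, 0.7515) m
M0: Pc = R·M0+t = (-0.13696, +0.01430, +0.69856); u = 587.0·(-0.13696)/0.69856 + 332.1 = 217.0135, v = 686.8·(+0.01430)/0.69856 + 258.5 = 272.5594
M1: Pc = R·M1+t = (+0.04403, +0.03243, +0.80746); u = 587.0·(+0.04403)/0.80746 + 332.1 = 364.1079, v = 686.8·(+0.03243)/0.80746 + 258.5 = 286.0880
M2: Pc = R·M2+t = (+0.06696, -0.17830, +0.80444); u = 587.0·(+0.06696)/0.80444 + 332.1 = 380.9597, v = 686.8·(-0.17830)/0.80444 + 258.5 = 106.2744
M3: Pc = R·M3+t = (-0.11403, -0.19643, +0.69554); u = 587.0·(-0.11403)/0.69554 + 332.1 = 235.8659, v = 686.8·(-0.19643)/0.69554 + 258.5 = 64.5347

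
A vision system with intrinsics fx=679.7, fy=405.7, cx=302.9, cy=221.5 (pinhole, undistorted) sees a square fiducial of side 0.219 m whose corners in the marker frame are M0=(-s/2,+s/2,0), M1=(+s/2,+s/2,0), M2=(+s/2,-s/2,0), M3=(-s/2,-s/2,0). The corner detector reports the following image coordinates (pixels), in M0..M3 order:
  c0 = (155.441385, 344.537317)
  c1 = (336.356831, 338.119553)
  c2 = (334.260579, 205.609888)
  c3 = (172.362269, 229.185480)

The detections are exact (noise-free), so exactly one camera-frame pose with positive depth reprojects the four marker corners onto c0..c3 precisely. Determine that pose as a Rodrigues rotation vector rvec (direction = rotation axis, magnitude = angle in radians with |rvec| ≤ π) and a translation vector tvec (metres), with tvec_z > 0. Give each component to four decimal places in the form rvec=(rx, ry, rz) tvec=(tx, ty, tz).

rvec=(-0.3809, 0.5517, -0.0997) tvec=(-0.0619, 0.0953, 0.7059)

Intrinsics K: fx=679.7, fy=405.7, cx=302.9, cy=221.5
Marker side s = 0.219 m; corners in marker frame (Z=0):
  M0 = (-0.1095, +0.1095, 0)
  M1 = (+0.1095, +0.1095, 0)
  M2 = (+0.1095, -0.1095, 0)
  M3 = (-0.1095, -0.1095, 0)
Detected image corners:
  c0 = (155.441385, 344.537317) px
  c1 = (336.356831, 338.119553) px
  c2 = (334.260579, 205.609888) px
  c3 = (172.362269, 229.185480) px
Planar DLT: solve 8×8 A·h = b for H (H[2,2]=1):
  H  [+606.12070 -171.13754 +243.28086]
  H  [-265.53263 +412.95388 +276.29345]
  H  [-0.69713 -0.53676 +1.00000]
B = K⁻¹H; ‖b₁‖=1.416619, ‖b₂‖=1.416619; λ = 2/(‖b₁‖+‖b₂‖) = 0.705906, sign → tz>0 ⇒ λ=+0.705906
r₁ = λ·B[:,0] = (+0.84879,-0.19334,-0.49211); r₂ = λ·B[:,1] = (-0.00888,+0.92540,-0.37890)
r₃ = r₁×r₂ = (+0.52865,+0.32598,+0.78375); SVD([r₁ r₂ r₃]) → R = UVᵀ:
  R  [+0.84879 -0.00888 +0.52865]
  R  [-0.19334 +0.92540 +0.32598]
  R  [-0.49211 -0.37890 +0.78375]
t = (-0.06192, +0.09534, +0.70591) m
tr R = 2.557938; θ = arccos((tr R − 1)/2) = 0.677776 rad = 38.834°
axis k = ((R−Rᵀ)₃₂, (R−Rᵀ)₁₃, (R−Rᵀ)₂₁) / (2 sinθ) = (-0.562047, +0.813922, -0.147082)
rvec = θ·k = (-0.380942, +0.551657, -0.099688)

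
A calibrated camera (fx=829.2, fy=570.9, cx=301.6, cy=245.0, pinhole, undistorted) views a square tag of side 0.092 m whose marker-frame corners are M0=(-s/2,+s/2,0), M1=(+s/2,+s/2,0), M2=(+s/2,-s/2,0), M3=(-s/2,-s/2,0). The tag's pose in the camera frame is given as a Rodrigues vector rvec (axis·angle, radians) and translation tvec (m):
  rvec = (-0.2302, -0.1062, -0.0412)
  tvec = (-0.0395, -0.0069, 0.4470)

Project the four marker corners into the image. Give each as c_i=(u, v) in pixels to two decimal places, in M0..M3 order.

c0=(142.57, 296.81) c1=(317.81, 292.22) c2=(308.36, 179.61) c3=(140.94, 181.47)

Intrinsics K: fx=829.2, fy=570.9, cx=301.6, cy=245.0
Marker side s = 0.092 m; corners in marker frame (Z=0):
  M0 = (-0.0460, +0.0460, 0)
  M1 = (+0.0460, +0.0460, 0)
  M2 = (+0.0460, -0.0460, 0)
  M3 = (-0.0460, -0.0460, 0)
rvec = (-0.2302, -0.1062, -0.0412), |rvec| = θ = 0.25684 rad = 14.716°
Rodrigues: sinθ=0.25403, 1−cosθ=0.03280; R = I + sinθ·[k]× + (1−cosθ)·[k]×²:
    [+0.99355 +0.05291 -0.10032]
    [-0.02859 +0.97281 +0.22985]
    [+0.10975 -0.22550 +0.96804]
t = (-0.0395, -0.0069, 0.4470) m
M0: Pc = R·M0+t = (-0.08277, +0.03916, +0.43158); u = 829.2·(-0.08277)/0.43158 + 301.6 = 142.5732, v = 570.9·(+0.03916)/0.43158 + 245.0 = 296.8072
M1: Pc = R·M1+t = (+0.00864, +0.03653, +0.44168); u = 829.2·(+0.00864)/0.44168 + 301.6 = 317.8147, v = 570.9·(+0.03653)/0.44168 + 245.0 = 292.2228
M2: Pc = R·M2+t = (+0.00377, -0.05296, +0.46242); u = 829.2·(+0.00377)/0.46242 + 301.6 = 308.3595, v = 570.9·(-0.05296)/0.46242 + 245.0 = 179.6110
M3: Pc = R·M3+t = (-0.08764, -0.05033, +0.45232); u = 829.2·(-0.08764)/0.45232 + 301.6 = 140.9444, v = 570.9·(-0.05033)/0.45232 + 245.0 = 181.4713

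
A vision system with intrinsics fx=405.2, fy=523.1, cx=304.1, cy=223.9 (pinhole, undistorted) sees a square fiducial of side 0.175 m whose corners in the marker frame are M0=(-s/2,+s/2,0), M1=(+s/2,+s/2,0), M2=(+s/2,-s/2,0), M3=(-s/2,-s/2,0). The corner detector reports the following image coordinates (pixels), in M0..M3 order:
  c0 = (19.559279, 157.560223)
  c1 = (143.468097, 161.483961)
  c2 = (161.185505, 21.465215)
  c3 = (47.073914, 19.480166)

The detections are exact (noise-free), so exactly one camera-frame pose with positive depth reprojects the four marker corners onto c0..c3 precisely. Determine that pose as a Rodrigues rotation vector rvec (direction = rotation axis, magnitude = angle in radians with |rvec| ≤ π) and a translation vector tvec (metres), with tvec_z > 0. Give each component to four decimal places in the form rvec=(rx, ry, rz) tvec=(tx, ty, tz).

rvec=(-0.2869, 0.0361, 0.0346) tvec=(-0.3041, -0.1527, 0.5835)

Intrinsics K: fx=405.2, fy=523.1, cx=304.1, cy=223.9
Marker side s = 0.175 m; corners in marker frame (Z=0):
  M0 = (-0.0875, +0.0875, 0)
  M1 = (+0.0875, +0.0875, 0)
  M2 = (+0.0875, -0.0875, 0)
  M3 = (-0.0875, -0.0875, 0)
Detected image corners:
  c0 = (19.559279, 157.560223) px
  c1 = (143.468097, 161.483961) px
  c2 = (161.185505, 21.465215) px
  c3 = (47.073914, 19.480166) px
Planar DLT: solve 8×8 A·h = b for H (H[2,2]=1):
  H  [+672.43237 -174.29317 +92.93888]
  H  [+10.40240 +751.01142 +87.04647]
  H  [-0.06940 -0.48360 +1.00000]
B = K⁻¹H; ‖b₁‖=1.713712, ‖b₂‖=1.713712; λ = 2/(‖b₁‖+‖b₂‖) = 0.583528, sign → tz>0 ⇒ λ=+0.583528
r₁ = λ·B[:,0] = (+0.99876,+0.02894,-0.04049); r₂ = λ·B[:,1] = (-0.03921,+0.95856,-0.28220)
r₃ = r₁×r₂ = (+0.03065,+0.28343,+0.95850); SVD([r₁ r₂ r₃]) → R = UVᵀ:
  R  [+0.99876 -0.03921 +0.03065]
  R  [+0.02894 +0.95856 +0.28343]
  R  [-0.04049 -0.28220 +0.95850]
t = (-0.30409, -0.15266, +0.58353) m
tr R = 2.915818; θ = arccos((tr R − 1)/2) = 0.291170 rad = 16.683°
axis k = ((R−Rᵀ)₃₂, (R−Rᵀ)₁₃, (R−Rᵀ)₂₁) / (2 sinθ) = (-0.985168, +0.123915, +0.118699)
rvec = θ·k = (-0.286851, +0.036080, +0.034561)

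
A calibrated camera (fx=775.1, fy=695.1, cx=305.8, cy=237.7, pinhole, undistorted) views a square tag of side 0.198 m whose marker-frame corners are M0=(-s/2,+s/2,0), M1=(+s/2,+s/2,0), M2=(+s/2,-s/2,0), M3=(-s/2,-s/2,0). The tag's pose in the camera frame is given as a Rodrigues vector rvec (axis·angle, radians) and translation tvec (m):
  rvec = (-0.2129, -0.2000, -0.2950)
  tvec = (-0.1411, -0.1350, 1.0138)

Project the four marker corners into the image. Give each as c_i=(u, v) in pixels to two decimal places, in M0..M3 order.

c0=(143.88, 226.16) c1=(292.22, 190.78) c2=(247.87, 70.25) c3=(102.75, 99.07)

Intrinsics K: fx=775.1, fy=695.1, cx=305.8, cy=237.7
Marker side s = 0.198 m; corners in marker frame (Z=0):
  M0 = (-0.0990, +0.0990, 0)
  M1 = (+0.0990, +0.0990, 0)
  M2 = (+0.0990, -0.0990, 0)
  M3 = (-0.0990, -0.0990, 0)
rvec = (-0.2129, -0.2000, -0.2950), |rvec| = θ = 0.41515 rad = 23.786°
Rodrigues: sinθ=0.40333, 1−cosθ=0.08495; R = I + sinθ·[k]× + (1−cosθ)·[k]×²:
    [+0.93739 +0.30758 -0.16335]
    [-0.26561 +0.93477 +0.23592]
    [+0.22526 -0.17776 +0.95795]
t = (-0.1411, -0.1350, 1.0138) m
M0: Pc = R·M0+t = (-0.20345, -0.01616, +0.97390); u = 775.1·(-0.20345)/0.97390 + 305.8 = 143.8791, v = 695.1·(-0.01616)/0.97390 + 237.7 = 226.1646
M1: Pc = R·M1+t = (-0.01785, -0.06875, +1.01850); u = 775.1·(-0.01785)/1.01850 + 305.8 = 292.2180, v = 695.1·(-0.06875)/1.01850 + 237.7 = 190.7776
M2: Pc = R·M2+t = (-0.07875, -0.25384, +1.05370); u = 775.1·(-0.07875)/1.05370 + 305.8 = 247.8724, v = 695.1·(-0.25384)/1.05370 + 237.7 = 70.2492
M3: Pc = R·M3+t = (-0.26435, -0.20125, +1.00910); u = 775.1·(-0.26435)/1.00910 + 305.8 = 102.7473, v = 695.1·(-0.20125)/1.00910 + 237.7 = 99.0747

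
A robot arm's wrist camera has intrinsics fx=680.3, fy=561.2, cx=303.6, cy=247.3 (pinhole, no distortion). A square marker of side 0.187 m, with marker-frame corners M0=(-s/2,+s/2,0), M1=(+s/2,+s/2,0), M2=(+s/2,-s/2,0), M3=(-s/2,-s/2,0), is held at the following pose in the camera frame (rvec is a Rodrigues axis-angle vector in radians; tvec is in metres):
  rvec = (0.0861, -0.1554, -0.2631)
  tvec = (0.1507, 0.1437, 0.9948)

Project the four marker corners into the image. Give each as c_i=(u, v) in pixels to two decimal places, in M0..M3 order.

c0=(362.00, 393.61) c1=(479.68, 362.44) c2=(451.01, 263.57) c3=(330.17, 292.67)

Intrinsics K: fx=680.3, fy=561.2, cx=303.6, cy=247.3
Marker side s = 0.187 m; corners in marker frame (Z=0):
  M0 = (-0.0935, +0.0935, 0)
  M1 = (+0.0935, +0.0935, 0)
  M2 = (+0.0935, -0.0935, 0)
  M3 = (-0.0935, -0.0935, 0)
rvec = (0.0861, -0.1554, -0.2631), |rvec| = θ = 0.31746 rad = 18.189°
Rodrigues: sinθ=0.31216, 1−cosθ=0.04997; R = I + sinθ·[k]× + (1−cosθ)·[k]×²:
    [+0.95371 +0.25207 -0.16403]
    [-0.26534 +0.96200 -0.06439]
    [+0.14157 +0.10493 +0.98435]
t = (0.1507, 0.1437, 0.9948) m
M0: Pc = R·M0+t = (+0.08510, +0.25846, +0.99137); u = 680.3·(+0.08510)/0.99137 + 303.6 = 361.9952, v = 561.2·(+0.25846)/0.99137 + 247.3 = 393.6077
M1: Pc = R·M1+t = (+0.26344, +0.20884, +1.01785); u = 680.3·(+0.26344)/1.01785 + 303.6 = 479.6755, v = 561.2·(+0.20884)/1.01785 + 247.3 = 362.4449
M2: Pc = R·M2+t = (+0.21630, +0.02894, +0.99823); u = 680.3·(+0.21630)/0.99823 + 303.6 = 451.0125, v = 561.2·(+0.02894)/0.99823 + 247.3 = 263.5721
M3: Pc = R·M3+t = (+0.03796, +0.07856, +0.97175); u = 680.3·(+0.03796)/0.97175 + 303.6 = 330.1750, v = 561.2·(+0.07856)/0.97175 + 247.3 = 292.6704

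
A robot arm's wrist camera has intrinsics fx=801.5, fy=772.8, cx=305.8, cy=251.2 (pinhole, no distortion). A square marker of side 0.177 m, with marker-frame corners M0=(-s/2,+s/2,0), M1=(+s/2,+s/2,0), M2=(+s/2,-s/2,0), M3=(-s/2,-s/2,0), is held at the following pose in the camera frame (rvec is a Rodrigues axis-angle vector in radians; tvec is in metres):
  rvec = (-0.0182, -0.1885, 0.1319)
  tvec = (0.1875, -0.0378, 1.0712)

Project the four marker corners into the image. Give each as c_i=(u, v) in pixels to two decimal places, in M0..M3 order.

c0=(374.30, 279.26) c1=(499.54, 295.11) c2=(515.37, 170.54) c3=(391.26, 150.90)

Intrinsics K: fx=801.5, fy=772.8, cx=305.8, cy=251.2
Marker side s = 0.177 m; corners in marker frame (Z=0):
  M0 = (-0.0885, +0.0885, 0)
  M1 = (+0.0885, +0.0885, 0)
  M2 = (+0.0885, -0.0885, 0)
  M3 = (-0.0885, -0.0885, 0)
rvec = (-0.0182, -0.1885, 0.1319), |rvec| = θ = 0.23078 rad = 13.223°
Rodrigues: sinθ=0.22874, 1−cosθ=0.02651; R = I + sinθ·[k]× + (1−cosθ)·[k]×²:
    [+0.97365 -0.12902 -0.18803]
    [+0.13244 +0.99117 +0.00566]
    [+0.18564 -0.03042 +0.98215]
t = (0.1875, -0.0378, 1.0712) m
M0: Pc = R·M0+t = (+0.08991, +0.03820, +1.05208); u = 801.5·(+0.08991)/1.05208 + 305.8 = 374.2980, v = 772.8·(+0.03820)/1.05208 + 251.2 = 279.2582
M1: Pc = R·M1+t = (+0.26225, +0.06164, +1.08494); u = 801.5·(+0.26225)/1.08494 + 305.8 = 499.5375, v = 772.8·(+0.06164)/1.08494 + 251.2 = 295.1061
M2: Pc = R·M2+t = (+0.28509, -0.11380, +1.09032); u = 801.5·(+0.28509)/1.09032 + 305.8 = 515.3688, v = 772.8·(-0.11380)/1.09032 + 251.2 = 170.5420
M3: Pc = R·M3+t = (+0.11275, -0.13724, +1.05746); u = 801.5·(+0.11275)/1.05746 + 305.8 = 391.2588, v = 772.8·(-0.13724)/1.05746 + 251.2 = 150.9043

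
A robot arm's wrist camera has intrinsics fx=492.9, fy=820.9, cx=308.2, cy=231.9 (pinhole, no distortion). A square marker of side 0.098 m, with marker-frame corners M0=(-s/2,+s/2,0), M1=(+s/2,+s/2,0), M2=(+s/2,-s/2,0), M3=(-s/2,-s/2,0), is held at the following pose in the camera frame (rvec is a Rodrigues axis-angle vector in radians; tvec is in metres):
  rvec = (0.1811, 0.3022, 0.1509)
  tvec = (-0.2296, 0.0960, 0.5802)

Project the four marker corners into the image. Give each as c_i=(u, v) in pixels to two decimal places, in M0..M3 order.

Intrinsics K: fx=492.9, fy=820.9, cx=308.2, cy=231.9
Marker side s = 0.098 m; corners in marker frame (Z=0):
  M0 = (-0.0490, +0.0490, 0)
  M1 = (+0.0490, +0.0490, 0)
  M2 = (+0.0490, -0.0490, 0)
  M3 = (-0.0490, -0.0490, 0)
rvec = (0.1811, 0.3022, 0.1509), |rvec| = θ = 0.38327 rad = 21.960°
Rodrigues: sinθ=0.37395, 1−cosθ=0.07255; R = I + sinθ·[k]× + (1−cosθ)·[k]×²:
    [+0.94365 -0.12020 +0.30835]
    [+0.17426 +0.97255 -0.15418]
    [-0.28136 +0.19922 +0.93869]
t = (-0.2296, 0.0960, 0.5802) m
M0: Pc = R·M0+t = (-0.28173, +0.13512, +0.60375); u = 492.9·(-0.28173)/0.60375 + 308.2 = 78.1969, v = 820.9·(+0.13512)/0.60375 + 231.9 = 415.6138
M1: Pc = R·M1+t = (-0.18925, +0.15219, +0.57618); u = 492.9·(-0.18925)/0.57618 + 308.2 = 146.3015, v = 820.9·(+0.15219)/0.57618 + 231.9 = 448.7370
M2: Pc = R·M2+t = (-0.17747, +0.05688, +0.55665); u = 492.9·(-0.17747)/0.55665 + 308.2 = 151.0538, v = 820.9·(+0.05688)/0.55665 + 231.9 = 315.7871
M3: Pc = R·M3+t = (-0.26995, +0.03981, +0.58422); u = 492.9·(-0.26995)/0.58422 + 308.2 = 80.4490, v = 820.9·(+0.03981)/0.58422 + 231.9 = 287.8317

c0=(78.20, 415.61) c1=(146.30, 448.74) c2=(151.05, 315.79) c3=(80.45, 287.83)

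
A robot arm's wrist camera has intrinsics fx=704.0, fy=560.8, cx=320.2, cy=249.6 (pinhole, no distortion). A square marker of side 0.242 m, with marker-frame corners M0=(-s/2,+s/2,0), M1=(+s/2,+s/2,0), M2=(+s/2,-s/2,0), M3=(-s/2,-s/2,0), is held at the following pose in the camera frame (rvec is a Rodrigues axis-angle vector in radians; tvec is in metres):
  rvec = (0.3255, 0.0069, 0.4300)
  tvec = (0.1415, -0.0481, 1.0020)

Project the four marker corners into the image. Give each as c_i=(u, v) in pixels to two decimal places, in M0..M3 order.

c0=(307.93, 252.89) c1=(456.12, 306.05) c2=(538.25, 190.59) c3=(379.67, 131.44)

Intrinsics K: fx=704.0, fy=560.8, cx=320.2, cy=249.6
Marker side s = 0.242 m; corners in marker frame (Z=0):
  M0 = (-0.1210, +0.1210, 0)
  M1 = (+0.1210, +0.1210, 0)
  M2 = (+0.1210, -0.1210, 0)
  M3 = (-0.1210, -0.1210, 0)
rvec = (0.3255, 0.0069, 0.4300), |rvec| = θ = 0.53935 rad = 30.902°
Rodrigues: sinθ=0.51358, 1−cosθ=0.14196; R = I + sinθ·[k]× + (1−cosθ)·[k]×²:
    [+0.90975 -0.40836 +0.07487]
    [+0.41055 +0.85807 -0.30850]
    [+0.06173 +0.31139 +0.94827]
t = (0.1415, -0.0481, 1.0020) m
M0: Pc = R·M0+t = (-0.01799, +0.00605, +1.03221); u = 704.0·(-0.01799)/1.03221 + 320.2 = 307.9299, v = 560.8·(+0.00605)/1.03221 + 249.6 = 252.8867
M1: Pc = R·M1+t = (+0.20217, +0.10540, +1.04715); u = 704.0·(+0.20217)/1.04715 + 320.2 = 456.1180, v = 560.8·(+0.10540)/1.04715 + 249.6 = 306.0483
M2: Pc = R·M2+t = (+0.30099, -0.10225, +0.97179); u = 704.0·(+0.30099)/0.97179 + 320.2 = 538.2483, v = 560.8·(-0.10225)/0.97179 + 249.6 = 190.5940
M3: Pc = R·M3+t = (+0.08083, -0.20160, +0.95685); u = 704.0·(+0.08083)/0.95685 + 320.2 = 379.6718, v = 560.8·(-0.20160)/0.95685 + 249.6 = 131.4430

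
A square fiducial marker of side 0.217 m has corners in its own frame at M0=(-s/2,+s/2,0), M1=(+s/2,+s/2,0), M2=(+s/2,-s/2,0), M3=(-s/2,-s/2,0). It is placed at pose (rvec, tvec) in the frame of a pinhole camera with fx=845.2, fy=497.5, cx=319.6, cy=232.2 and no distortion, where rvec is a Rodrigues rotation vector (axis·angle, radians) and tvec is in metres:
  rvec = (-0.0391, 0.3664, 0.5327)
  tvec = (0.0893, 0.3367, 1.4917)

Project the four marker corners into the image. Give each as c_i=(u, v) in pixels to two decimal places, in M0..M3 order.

c0=(291.05, 354.35) c1=(389.84, 396.92) c2=(454.21, 334.03) c3=(351.38, 294.26)

Intrinsics K: fx=845.2, fy=497.5, cx=319.6, cy=232.2
Marker side s = 0.217 m; corners in marker frame (Z=0):
  M0 = (-0.1085, +0.1085, 0)
  M1 = (+0.1085, +0.1085, 0)
  M2 = (+0.1085, -0.1085, 0)
  M3 = (-0.1085, -0.1085, 0)
rvec = (-0.0391, 0.3664, 0.5327), |rvec| = θ = 0.64772 rad = 37.112°
Rodrigues: sinθ=0.60337, 1−cosθ=0.20254; R = I + sinθ·[k]× + (1−cosθ)·[k]×²:
    [+0.79820 -0.50314 +0.33126]
    [+0.48931 +0.86227 +0.13065]
    [-0.35137 +0.05780 +0.93445]
t = (0.0893, 0.3367, 1.4917) m
M0: Pc = R·M0+t = (-0.05190, +0.37717, +1.53609); u = 845.2·(-0.05190)/1.53609 + 319.6 = 291.0459, v = 497.5·(+0.37717)/1.53609 + 232.2 = 354.3540
M1: Pc = R·M1+t = (+0.12131, +0.48335, +1.45985); u = 845.2·(+0.12131)/1.45985 + 319.6 = 389.8362, v = 497.5·(+0.48335)/1.45985 + 232.2 = 396.9190
M2: Pc = R·M2+t = (+0.23050, +0.29623, +1.44731); u = 845.2·(+0.23050)/1.44731 + 319.6 = 454.2050, v = 497.5·(+0.29623)/1.44731 + 232.2 = 334.0281
M3: Pc = R·M3+t = (+0.05729, +0.19005, +1.52355); u = 845.2·(+0.05729)/1.52355 + 319.6 = 351.3800, v = 497.5·(+0.19005)/1.52355 + 232.2 = 294.2601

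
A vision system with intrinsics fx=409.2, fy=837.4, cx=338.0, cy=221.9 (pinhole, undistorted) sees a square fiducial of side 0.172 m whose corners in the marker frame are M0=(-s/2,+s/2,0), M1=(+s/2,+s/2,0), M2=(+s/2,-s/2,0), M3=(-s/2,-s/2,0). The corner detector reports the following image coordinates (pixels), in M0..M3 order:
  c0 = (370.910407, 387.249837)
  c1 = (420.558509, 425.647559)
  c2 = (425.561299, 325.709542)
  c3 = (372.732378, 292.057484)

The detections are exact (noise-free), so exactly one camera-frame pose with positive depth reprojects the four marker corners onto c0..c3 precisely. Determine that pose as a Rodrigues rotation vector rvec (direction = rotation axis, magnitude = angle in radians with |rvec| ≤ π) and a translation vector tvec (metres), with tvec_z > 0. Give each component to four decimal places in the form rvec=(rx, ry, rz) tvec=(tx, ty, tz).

rvec=(0.4163, 0.5797, 0.1251) tvec=(0.1779, 0.2029, 1.2444)

Intrinsics K: fx=409.2, fy=837.4, cx=338.0, cy=221.9
Marker side s = 0.172 m; corners in marker frame (Z=0):
  M0 = (-0.0860, +0.0860, 0)
  M1 = (+0.0860, +0.0860, 0)
  M2 = (+0.0860, -0.0860, 0)
  M3 = (-0.0860, -0.0860, 0)
Detected image corners:
  c0 = (370.910407, 387.249837) px
  c1 = (420.558509, 425.647559) px
  c2 = (425.561299, 325.709542) px
  c3 = (372.732378, 292.057484) px
Planar DLT: solve 8×8 A·h = b for H (H[2,2]=1):
  H  [+136.24118 +113.18043 +396.49697]
  H  [+64.60306 +686.17474 +358.43779]
  H  [-0.40608 +0.33388 +1.00000]
B = K⁻¹H; ‖b₁‖=0.803583, ‖b₂‖=0.803583; λ = 2/(‖b₁‖+‖b₂‖) = 1.244427, sign → tz>0 ⇒ λ=+1.244427
r₁ = λ·B[:,0] = (+0.83173,+0.22991,-0.50533); r₂ = λ·B[:,1] = (+0.00100,+0.90960,+0.41549)
r₃ = r₁×r₂ = (+0.55518,-0.34608,+0.75631); SVD([r₁ r₂ r₃]) → R = UVᵀ:
  R  [+0.83173 +0.00100 +0.55518]
  R  [+0.22991 +0.90960 -0.34608]
  R  [-0.50533 +0.41549 +0.75631]
t = (+0.17790, +0.20290, +1.24443) m
tr R = 2.497643; θ = arccos((tr R − 1)/2) = 0.724514 rad = 41.512°
axis k = ((R−Rᵀ)₃₂, (R−Rᵀ)₁₃, (R−Rᵀ)₂₁) / (2 sinθ) = (+0.574533, +0.800056, +0.172691)
rvec = θ·k = (+0.416257, +0.579652, +0.125117)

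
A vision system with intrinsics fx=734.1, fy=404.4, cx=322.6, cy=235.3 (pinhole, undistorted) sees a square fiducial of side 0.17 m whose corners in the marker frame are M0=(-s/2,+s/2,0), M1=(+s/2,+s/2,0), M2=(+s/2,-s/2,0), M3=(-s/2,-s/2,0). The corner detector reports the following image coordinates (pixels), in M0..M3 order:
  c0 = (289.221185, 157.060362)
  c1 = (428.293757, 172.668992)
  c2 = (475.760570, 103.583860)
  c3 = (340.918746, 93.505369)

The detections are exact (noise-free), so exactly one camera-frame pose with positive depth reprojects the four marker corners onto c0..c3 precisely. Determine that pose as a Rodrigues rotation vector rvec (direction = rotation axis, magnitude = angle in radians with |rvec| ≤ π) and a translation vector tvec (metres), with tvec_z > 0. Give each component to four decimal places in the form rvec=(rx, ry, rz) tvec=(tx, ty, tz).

rvec=(-0.3542, 0.3223, 0.3226) tvec=(0.0683, -0.2194, 0.8467)

Intrinsics K: fx=734.1, fy=404.4, cx=322.6, cy=235.3
Marker side s = 0.17 m; corners in marker frame (Z=0):
  M0 = (-0.0850, +0.0850, 0)
  M1 = (+0.0850, +0.0850, 0)
  M2 = (+0.0850, -0.0850, 0)
  M3 = (-0.0850, -0.0850, 0)
Detected image corners:
  c0 = (289.221185, 157.060362) px
  c1 = (428.293757, 172.668992) px
  c2 = (475.760570, 103.583860) px
  c3 = (340.918746, 93.505369) px
Planar DLT: solve 8×8 A·h = b for H (H[2,2]=1):
  H  [+642.08224 -420.88562 +381.77947]
  H  [+19.04814 +345.31020 +130.52606]
  H  [-0.42548 -0.33575 +1.00000]
B = K⁻¹H; ‖b₁‖=1.181069, ‖b₂‖=1.181069; λ = 2/(‖b₁‖+‖b₂‖) = 0.846690, sign → tz>0 ⇒ λ=+0.846690
r₁ = λ·B[:,0] = (+0.89887,+0.24949,-0.36025); r₂ = λ·B[:,1] = (-0.36051,+0.88838,-0.28427)
r₃ = r₁×r₂ = (+0.24912,+0.38540,+0.88849); SVD([r₁ r₂ r₃]) → R = UVᵀ:
  R  [+0.89887 -0.36051 +0.24912]
  R  [+0.24949 +0.88838 +0.38540]
  R  [-0.36025 -0.28427 +0.88849]
t = (+0.06826, -0.21936, +0.84669) m
tr R = 2.675737; θ = arccos((tr R − 1)/2) = 0.577429 rad = 33.084°
axis k = ((R−Rᵀ)₃₂, (R−Rᵀ)₁₃, (R−Rᵀ)₂₁) / (2 sinθ) = (-0.613401, +0.558160, +0.558745)
rvec = θ·k = (-0.354196, +0.322298, +0.322636)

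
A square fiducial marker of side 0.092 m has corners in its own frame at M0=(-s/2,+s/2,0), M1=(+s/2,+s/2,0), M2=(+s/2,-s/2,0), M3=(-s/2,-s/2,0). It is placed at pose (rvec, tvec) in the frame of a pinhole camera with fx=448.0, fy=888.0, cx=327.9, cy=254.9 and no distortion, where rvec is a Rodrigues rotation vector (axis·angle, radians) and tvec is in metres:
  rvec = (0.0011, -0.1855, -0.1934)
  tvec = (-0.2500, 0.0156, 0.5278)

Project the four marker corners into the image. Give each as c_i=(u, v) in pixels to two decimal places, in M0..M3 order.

Intrinsics K: fx=448.0, fy=888.0, cx=327.9, cy=254.9
Marker side s = 0.092 m; corners in marker frame (Z=0):
  M0 = (-0.0460, +0.0460, 0)
  M1 = (+0.0460, +0.0460, 0)
  M2 = (+0.0460, -0.0460, 0)
  M3 = (-0.0460, -0.0460, 0)
rvec = (0.0011, -0.1855, -0.1934), |rvec| = θ = 0.26798 rad = 15.354°
Rodrigues: sinθ=0.26479, 1−cosθ=0.03569; R = I + sinθ·[k]× + (1−cosθ)·[k]×²:
    [+0.96431 +0.19099 -0.18339]
    [-0.19119 +0.98141 +0.01674]
    [+0.18318 +0.01892 +0.98290]
t = (-0.2500, 0.0156, 0.5278) m
M0: Pc = R·M0+t = (-0.28557, +0.06954, +0.52024); u = 448.0·(-0.28557)/0.52024 + 327.9 = 81.9836, v = 888.0·(+0.06954)/0.52024 + 254.9 = 373.5969
M1: Pc = R·M1+t = (-0.19686, +0.05195, +0.53710); u = 448.0·(-0.19686)/0.53710 + 327.9 = 163.6994, v = 888.0·(+0.05195)/0.53710 + 254.9 = 340.7905
M2: Pc = R·M2+t = (-0.21443, -0.03834, +0.53536); u = 448.0·(-0.21443)/0.53536 + 327.9 = 148.4615, v = 888.0·(-0.03834)/0.53536 + 254.9 = 191.3054
M3: Pc = R·M3+t = (-0.30314, -0.02075, +0.51850); u = 448.0·(-0.30314)/0.51850 + 327.9 = 65.9761, v = 888.0·(-0.02075)/0.51850 + 254.9 = 219.3633

c0=(81.98, 373.60) c1=(163.70, 340.79) c2=(148.46, 191.31) c3=(65.98, 219.36)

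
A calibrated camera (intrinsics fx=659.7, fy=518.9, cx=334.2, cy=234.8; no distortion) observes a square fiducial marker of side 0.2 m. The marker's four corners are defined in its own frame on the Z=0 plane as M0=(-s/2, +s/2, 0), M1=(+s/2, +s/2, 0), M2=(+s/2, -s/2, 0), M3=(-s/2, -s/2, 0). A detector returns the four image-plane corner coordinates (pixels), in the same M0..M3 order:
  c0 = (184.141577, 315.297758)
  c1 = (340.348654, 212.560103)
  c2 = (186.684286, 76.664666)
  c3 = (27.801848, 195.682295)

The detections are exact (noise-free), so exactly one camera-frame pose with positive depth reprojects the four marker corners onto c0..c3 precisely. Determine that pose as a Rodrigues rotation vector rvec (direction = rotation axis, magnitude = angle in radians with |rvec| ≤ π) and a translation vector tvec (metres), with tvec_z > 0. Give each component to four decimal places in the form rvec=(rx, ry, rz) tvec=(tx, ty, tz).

Intrinsics K: fx=659.7, fy=518.9, cx=334.2, cy=234.8
Marker side s = 0.2 m; corners in marker frame (Z=0):
  M0 = (-0.1000, +0.1000, 0)
  M1 = (+0.1000, +0.1000, 0)
  M2 = (+0.1000, -0.1000, 0)
  M3 = (-0.1000, -0.1000, 0)
Detected image corners:
  c0 = (184.141577, 315.297758) px
  c1 = (340.348654, 212.560103) px
  c2 = (186.684286, 76.664666) px
  c3 = (27.801848, 195.682295) px
Planar DLT: solve 8×8 A·h = b for H (H[2,2]=1):
  H  [+731.31647 +846.14405 +185.32548]
  H  [-613.62850 +714.34776 +204.18871]
  H  [-0.30394 +0.38394 +1.00000]
B = K⁻¹H; ‖b₁‖=1.666866, ‖b₂‖=1.666866; λ = 2/(‖b₁‖+‖b₂‖) = 0.599928, sign → tz>0 ⇒ λ=+0.599928
r₁ = λ·B[:,0] = (+0.75743,-0.62694,-0.18234); r₂ = λ·B[:,1] = (+0.65279,+0.72167,+0.23034)
r₃ = r₁×r₂ = (-0.01282,-0.29349,+0.95588); SVD([r₁ r₂ r₃]) → R = UVᵀ:
  R  [+0.75743 +0.65279 -0.01282]
  R  [-0.62694 +0.72167 -0.29349]
  R  [-0.18234 +0.23034 +0.95588]
t = (-0.13539, -0.03539, +0.59993) m
tr R = 2.434973; θ = arccos((tr R − 1)/2) = 0.770609 rad = 44.153°
axis k = ((R−Rᵀ)₃₂, (R−Rᵀ)₁₃, (R−Rᵀ)₂₁) / (2 sinθ) = (+0.376005, +0.121683, -0.918593)
rvec = θ·k = (+0.289753, +0.093770, -0.707876)

rvec=(0.2898, 0.0938, -0.7079) tvec=(-0.1354, -0.0354, 0.5999)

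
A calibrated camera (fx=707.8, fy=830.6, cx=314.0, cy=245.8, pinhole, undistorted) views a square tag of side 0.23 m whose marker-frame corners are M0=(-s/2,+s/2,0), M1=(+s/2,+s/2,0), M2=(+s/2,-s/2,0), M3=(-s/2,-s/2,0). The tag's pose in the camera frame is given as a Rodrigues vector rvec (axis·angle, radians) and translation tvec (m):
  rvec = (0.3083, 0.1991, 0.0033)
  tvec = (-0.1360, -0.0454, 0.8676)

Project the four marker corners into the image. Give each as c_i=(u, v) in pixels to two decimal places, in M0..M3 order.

Intrinsics K: fx=707.8, fy=830.6, cx=314.0, cy=245.8
Marker side s = 0.23 m; corners in marker frame (Z=0):
  M0 = (-0.1150, +0.1150, 0)
  M1 = (+0.1150, +0.1150, 0)
  M2 = (+0.1150, -0.1150, 0)
  M3 = (-0.1150, -0.1150, 0)
rvec = (0.3083, 0.1991, 0.0033), |rvec| = θ = 0.36702 rad = 21.028°
Rodrigues: sinθ=0.35883, 1−cosθ=0.06660; R = I + sinθ·[k]× + (1−cosθ)·[k]×²:
    [+0.98040 +0.02712 +0.19516]
    [+0.03357 +0.95300 -0.30110]
    [-0.19416 +0.30175 +0.93341]
t = (-0.1360, -0.0454, 0.8676) m
M0: Pc = R·M0+t = (-0.24563, +0.06033, +0.92463); u = 707.8·(-0.24563)/0.92463 + 314.0 = 125.9739, v = 830.6·(+0.06033)/0.92463 + 245.8 = 299.9984
M1: Pc = R·M1+t = (-0.02014, +0.06806, +0.87997); u = 707.8·(-0.02014)/0.87997 + 314.0 = 297.8042, v = 830.6·(+0.06806)/0.87997 + 245.8 = 310.0378
M2: Pc = R·M2+t = (-0.02637, -0.15113, +0.81057); u = 707.8·(-0.02637)/0.81057 + 314.0 = 290.9703, v = 830.6·(-0.15113)/0.81057 + 245.8 = 90.9314
M3: Pc = R·M3+t = (-0.25186, -0.15886, +0.85523); u = 707.8·(-0.25186)/0.85523 + 314.0 = 105.5527, v = 830.6·(-0.15886)/0.85523 + 245.8 = 91.5181

c0=(125.97, 300.00) c1=(297.80, 310.04) c2=(290.97, 90.93) c3=(105.55, 91.52)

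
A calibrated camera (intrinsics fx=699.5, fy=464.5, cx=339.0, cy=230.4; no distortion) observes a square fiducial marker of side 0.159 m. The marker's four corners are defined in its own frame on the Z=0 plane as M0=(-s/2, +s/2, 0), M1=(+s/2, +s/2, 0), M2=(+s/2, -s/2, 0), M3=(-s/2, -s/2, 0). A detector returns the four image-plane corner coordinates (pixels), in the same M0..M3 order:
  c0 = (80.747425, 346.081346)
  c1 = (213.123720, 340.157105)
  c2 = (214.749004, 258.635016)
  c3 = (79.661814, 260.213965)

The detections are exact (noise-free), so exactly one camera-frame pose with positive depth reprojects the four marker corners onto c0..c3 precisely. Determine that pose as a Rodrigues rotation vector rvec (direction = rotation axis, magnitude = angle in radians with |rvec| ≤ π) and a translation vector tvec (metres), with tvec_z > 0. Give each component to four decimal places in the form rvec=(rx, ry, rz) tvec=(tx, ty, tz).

Intrinsics K: fx=699.5, fy=464.5, cx=339.0, cy=230.4
Marker side s = 0.159 m; corners in marker frame (Z=0):
  M0 = (-0.0795, +0.0795, 0)
  M1 = (+0.0795, +0.0795, 0)
  M2 = (+0.0795, -0.0795, 0)
  M3 = (-0.0795, -0.0795, 0)
Detected image corners:
  c0 = (80.747425, 346.081346) px
  c1 = (213.123720, 340.157105) px
  c2 = (214.749004, 258.635016) px
  c3 = (79.661814, 260.213965) px
Planar DLT: solve 8×8 A·h = b for H (H[2,2]=1):
  H  [+889.86117 +16.92656 +148.83544]
  H  [+76.37103 +564.63260 +301.64868]
  H  [+0.33228 +0.12816 +1.00000]
B = K⁻¹H; ‖b₁‖=1.159727, ‖b₂‖=1.159727; λ = 2/(‖b₁‖+‖b₂‖) = 0.862272, sign → tz>0 ⇒ λ=+0.862272
r₁ = λ·B[:,0] = (+0.95808,-0.00034,+0.28651); r₂ = λ·B[:,1] = (-0.03269,+0.99334,+0.11051)
r₃ = r₁×r₂ = (-0.28464,-0.11524,+0.95168); SVD([r₁ r₂ r₃]) → R = UVᵀ:
  R  [+0.95808 -0.03269 -0.28464]
  R  [-0.00034 +0.99334 -0.11524]
  R  [+0.28651 +0.11051 +0.95168]
t = (-0.23442, +0.13226, +0.86227) m
tr R = 2.903096; θ = arccos((tr R − 1)/2) = 0.312565 rad = 17.909°
axis k = ((R−Rᵀ)₃₂, (R−Rᵀ)₁₃, (R−Rᵀ)₂₁) / (2 sinθ) = (+0.367080, -0.928701, +0.052598)
rvec = θ·k = (+0.114736, -0.290280, +0.016440)

rvec=(0.1147, -0.2903, 0.0164) tvec=(-0.2344, 0.1323, 0.8623)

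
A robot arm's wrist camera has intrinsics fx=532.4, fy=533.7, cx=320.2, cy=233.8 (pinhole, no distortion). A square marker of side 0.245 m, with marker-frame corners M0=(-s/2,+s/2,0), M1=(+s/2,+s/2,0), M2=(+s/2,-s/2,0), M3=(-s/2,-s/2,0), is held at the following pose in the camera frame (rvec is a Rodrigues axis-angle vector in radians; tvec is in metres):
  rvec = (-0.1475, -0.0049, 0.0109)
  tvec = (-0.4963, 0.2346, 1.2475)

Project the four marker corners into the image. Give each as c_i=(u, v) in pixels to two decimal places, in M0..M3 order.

c0=(51.58, 387.70) c1=(157.84, 388.76) c2=(163.54, 282.20) c3=(60.31, 281.08)

Intrinsics K: fx=532.4, fy=533.7, cx=320.2, cy=233.8
Marker side s = 0.245 m; corners in marker frame (Z=0):
  M0 = (-0.1225, +0.1225, 0)
  M1 = (+0.1225, +0.1225, 0)
  M2 = (+0.1225, -0.1225, 0)
  M3 = (-0.1225, -0.1225, 0)
rvec = (-0.1475, -0.0049, 0.0109), |rvec| = θ = 0.14798 rad = 8.479°
Rodrigues: sinθ=0.14744, 1−cosθ=0.01093; R = I + sinθ·[k]× + (1−cosθ)·[k]×²:
    [+0.99993 -0.01050 -0.00568]
    [+0.01122 +0.98908 +0.14694]
    [+0.00408 -0.14699 +0.98913]
t = (-0.4963, 0.2346, 1.2475) m
M0: Pc = R·M0+t = (-0.62008, +0.35439, +1.22899); u = 532.4·(-0.62008)/1.22899 + 320.2 = 51.5826, v = 533.7·(+0.35439)/1.22899 + 233.8 = 387.6957
M1: Pc = R·M1+t = (-0.37509, +0.35714, +1.22999); u = 532.4·(-0.37509)/1.22999 + 320.2 = 157.8410, v = 533.7·(+0.35714)/1.22999 + 233.8 = 388.7635
M2: Pc = R·M2+t = (-0.37252, +0.11481, +1.26601); u = 532.4·(-0.37252)/1.26601 + 320.2 = 163.5412, v = 533.7·(+0.11481)/1.26601 + 233.8 = 282.2004
M3: Pc = R·M3+t = (-0.61751, +0.11206, +1.26501); u = 532.4·(-0.61751)/1.26501 + 320.2 = 60.3122, v = 533.7·(+0.11206)/1.26501 + 233.8 = 281.0788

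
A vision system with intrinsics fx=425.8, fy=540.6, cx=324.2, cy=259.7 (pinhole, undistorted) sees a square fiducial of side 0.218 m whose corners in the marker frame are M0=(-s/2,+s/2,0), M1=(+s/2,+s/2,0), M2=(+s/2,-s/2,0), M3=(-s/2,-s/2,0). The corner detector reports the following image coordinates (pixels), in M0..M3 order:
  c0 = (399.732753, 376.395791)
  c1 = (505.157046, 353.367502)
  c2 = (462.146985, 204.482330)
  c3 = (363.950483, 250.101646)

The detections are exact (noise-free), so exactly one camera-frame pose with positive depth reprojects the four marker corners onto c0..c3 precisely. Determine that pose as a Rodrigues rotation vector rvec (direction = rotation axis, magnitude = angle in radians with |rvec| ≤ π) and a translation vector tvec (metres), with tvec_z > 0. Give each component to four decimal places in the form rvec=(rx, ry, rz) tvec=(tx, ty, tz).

rvec=(0.0903, 0.6653, -0.3385) tvec=(0.1992, 0.0565, 0.8134)

Intrinsics K: fx=425.8, fy=540.6, cx=324.2, cy=259.7
Marker side s = 0.218 m; corners in marker frame (Z=0):
  M0 = (-0.1090, +0.1090, 0)
  M1 = (+0.1090, +0.1090, 0)
  M2 = (+0.1090, -0.1090, 0)
  M3 = (-0.1090, -0.1090, 0)
Detected image corners:
  c0 = (399.732753, 376.395791) px
  c1 = (505.157046, 353.367502) px
  c2 = (462.146985, 204.482330) px
  c3 = (363.950483, 250.101646) px
Planar DLT: solve 8×8 A·h = b for H (H[2,2]=1):
  H  [+137.66333 +165.84030 +428.45755]
  H  [-382.93332 +617.61008 +297.27635]
  H  [-0.76095 -0.03120 +1.00000]
B = K⁻¹H; ‖b₁‖=1.229392, ‖b₂‖=1.229392; λ = 2/(‖b₁‖+‖b₂‖) = 0.813410, sign → tz>0 ⇒ λ=+0.813410
r₁ = λ·B[:,0] = (+0.73426,-0.27883,-0.61897); r₂ = λ·B[:,1] = (+0.33613,+0.94147,-0.02538)
r₃ = r₁×r₂ = (+0.58982,-0.18942,+0.78501); SVD([r₁ r₂ r₃]) → R = UVᵀ:
  R  [+0.73426 +0.33613 +0.58982]
  R  [-0.27883 +0.94147 -0.18942]
  R  [-0.61897 -0.02538 +0.78501]
t = (+0.19916, +0.05654, +0.81341) m
tr R = 2.460736; θ = arccos((tr R − 1)/2) = 0.751936 rad = 43.083°
axis k = ((R−Rᵀ)₃₂, (R−Rᵀ)₁₃, (R−Rᵀ)₂₁) / (2 sinθ) = (+0.120080, +0.884840, -0.450154)
rvec = θ·k = (+0.090292, +0.665343, -0.338487)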